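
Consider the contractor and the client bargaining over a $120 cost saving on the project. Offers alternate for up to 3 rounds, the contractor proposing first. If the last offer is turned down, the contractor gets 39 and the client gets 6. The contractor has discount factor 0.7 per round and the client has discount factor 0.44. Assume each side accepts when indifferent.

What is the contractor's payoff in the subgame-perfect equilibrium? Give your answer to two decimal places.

102.31

Round 3 (the contractor proposes): the client gets 6 if talks fail, so the contractor offers 6 and keeps 114.
Round 2 (the client proposes): the contractor can get 114 next round, worth 0.7 × 114 = 79.8 now; the client offers that and keeps 40.2.
Round 1 (the contractor proposes): the client can get 40.2 next round, worth 0.44 × 40.2 = 17.688 now; the contractor offers that and keeps 102.312.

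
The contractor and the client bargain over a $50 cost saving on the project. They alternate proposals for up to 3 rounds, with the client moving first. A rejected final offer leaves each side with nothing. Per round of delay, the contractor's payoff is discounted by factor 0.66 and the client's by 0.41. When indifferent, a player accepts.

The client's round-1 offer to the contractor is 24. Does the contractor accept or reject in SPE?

Accept

Work out the contractor's continuation value if the offer is rejected.
Round 3 (the client proposes): rejection yields 0 for the contractor; the client offers 0 and keeps 50.
Round 2 (the contractor proposes): the client can get 50 next round, worth 0.41 × 50 = 20.5 now, so the contractor offers 20.5, keeping 29.5.
So by rejecting in round 1, the contractor gets 29.5 next round, worth 0.66 × 29.5 = 19.47 now.
Offer 24 ≥ 19.47, so the contractor accepts.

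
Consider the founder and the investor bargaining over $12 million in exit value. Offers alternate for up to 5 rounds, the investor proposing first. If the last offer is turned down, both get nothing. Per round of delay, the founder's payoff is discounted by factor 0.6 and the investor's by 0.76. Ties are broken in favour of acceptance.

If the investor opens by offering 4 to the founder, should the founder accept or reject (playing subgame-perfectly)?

Round 5 (the investor proposes): rejection yields 0 for the founder; the investor offers 0 and keeps 12.
Round 4 (the founder proposes): the investor can get 12 next round, worth 0.76 × 12 = 9.12 now. The founder offers 9.12 and keeps 12 − 9.12 = 2.88.
Round 3 (the investor proposes): the founder can get 2.88 next round, worth 0.6 × 2.88 = 1.728 now. The investor offers 1.728 and keeps 12 − 1.728 = 10.272.
Round 2 (the founder proposes): the investor can get 10.272 next round, worth 0.76 × 10.272 = 7.80672 now. The founder offers 7.80672 and keeps 12 − 7.80672 = 4.19328.
So by rejecting in round 1, the founder gets 4.19328 next round, worth 0.6 × 4.19328 = 2.515968 now.
Offer 4 ≥ 2.515968, so the founder accepts.

Accept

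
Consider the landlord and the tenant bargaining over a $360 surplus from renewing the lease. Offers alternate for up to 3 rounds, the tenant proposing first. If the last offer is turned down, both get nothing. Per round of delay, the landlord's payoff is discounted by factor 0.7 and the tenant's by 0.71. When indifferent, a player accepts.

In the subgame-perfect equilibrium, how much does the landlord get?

73.08

Round 3 (the tenant proposes): the landlord will accept anything ≥ 0, so the tenant offers 0 and keeps 360.
Round 2 (the landlord proposes): the tenant can get 360 next round, worth 0.71 × 360 = 255.6 now; the landlord offers that and keeps 104.4.
Round 1 (the tenant proposes): the landlord can get 104.4 next round, worth 0.7 × 104.4 = 73.08 now. The tenant offers 73.08 and keeps 360 − 73.08 = 286.92.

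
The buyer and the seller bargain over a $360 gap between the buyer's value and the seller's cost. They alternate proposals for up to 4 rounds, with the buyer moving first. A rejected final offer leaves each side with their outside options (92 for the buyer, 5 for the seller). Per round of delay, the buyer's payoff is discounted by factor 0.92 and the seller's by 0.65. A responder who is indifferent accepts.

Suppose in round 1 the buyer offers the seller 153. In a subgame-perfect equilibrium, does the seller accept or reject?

Accept

Work out the seller's continuation value if the offer is rejected.
Round 4 (the seller proposes): the buyer gets 92 if talks fail, so the seller offers 92 and keeps 268.
Round 3 (the buyer proposes): the seller can get 268 next round, worth 0.65 × 268 = 174.2 now; the buyer offers that and keeps 185.8.
Round 2 (the seller proposes): the buyer can get 185.8 next round, worth 0.92 × 185.8 = 170.936 now; the seller offers that and keeps 189.064.
So by rejecting in round 1, the seller gets 189.064 next round, worth 0.65 × 189.064 = 122.8916 now.
Offer 153 ≥ 122.8916, so the seller accepts.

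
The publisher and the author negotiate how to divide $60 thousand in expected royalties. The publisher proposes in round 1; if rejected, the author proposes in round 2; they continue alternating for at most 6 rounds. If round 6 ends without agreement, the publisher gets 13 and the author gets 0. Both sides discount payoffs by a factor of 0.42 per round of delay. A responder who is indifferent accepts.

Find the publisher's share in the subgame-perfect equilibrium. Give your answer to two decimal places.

By backward induction:
Round 6 (the author proposes): the publisher gets 13 if talks fail, so the author offers 13 and keeps 47.
Round 5 (the publisher proposes): the author can get 47 next round, worth 0.42 × 47 = 19.74 now; the publisher offers that and keeps 40.26.
Round 4 (the author proposes): the publisher can get 40.26 next round, worth 0.42 × 40.26 = 16.9092 now, so the author offers 16.9092, keeping 43.0908.
Round 3 (the publisher proposes): the author can get 43.0908 next round, worth 0.42 × 43.0908 = 18.098136 now, so the publisher offers 18.098136, keeping 41.901864.
Round 2 (the author proposes): the publisher can get 41.901864 next round, worth 0.42 × 41.901864 = 17.59878288 now. The author offers 17.59878288 and keeps 60 − 17.59878288 = 42.40121712.
Round 1 (the publisher proposes): the author can get 42.40121712 next round, worth 0.42 × 42.40121712 = 17.8085111904 now, so the publisher offers 17.8085111904, keeping 42.1914888096.

42.19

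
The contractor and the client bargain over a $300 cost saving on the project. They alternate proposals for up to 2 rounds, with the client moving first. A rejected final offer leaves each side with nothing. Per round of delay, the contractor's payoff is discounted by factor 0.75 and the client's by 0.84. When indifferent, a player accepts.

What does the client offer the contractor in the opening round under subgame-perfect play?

225

Round 2 (the contractor proposes): rejection yields 0 for the client; the contractor offers 0 and keeps 300.
Round 1 (the client proposes): the contractor can get 300 next round, worth 0.75 × 300 = 225 now; the client offers that and keeps 75.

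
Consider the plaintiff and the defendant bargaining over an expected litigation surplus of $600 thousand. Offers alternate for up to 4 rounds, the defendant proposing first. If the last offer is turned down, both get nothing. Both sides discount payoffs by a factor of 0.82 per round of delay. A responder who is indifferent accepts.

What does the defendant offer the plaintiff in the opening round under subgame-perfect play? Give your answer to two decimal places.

Round 4 (the plaintiff proposes): rejection yields 0 for the defendant; the plaintiff offers 0 and keeps 600.
Round 3 (the defendant proposes): the plaintiff can get 600 next round, worth 0.82 × 600 = 492 now; the defendant offers that and keeps 108.
Round 2 (the plaintiff proposes): the defendant can get 108 next round, worth 0.82 × 108 = 88.56 now; the plaintiff offers that and keeps 511.44.
Round 1 (the defendant proposes): the plaintiff can get 511.44 next round, worth 0.82 × 511.44 = 419.3808 now. The defendant offers 419.3808 and keeps 600 − 419.3808 = 180.6192.

419.38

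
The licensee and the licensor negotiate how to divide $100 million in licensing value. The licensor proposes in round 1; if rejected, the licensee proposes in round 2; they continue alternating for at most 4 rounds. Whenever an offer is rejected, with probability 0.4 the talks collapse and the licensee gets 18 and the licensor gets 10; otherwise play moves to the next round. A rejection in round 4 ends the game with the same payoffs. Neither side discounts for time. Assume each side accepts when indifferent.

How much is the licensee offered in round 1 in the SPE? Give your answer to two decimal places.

By backward induction:
Round 4 (the licensee proposes): the licensor gets 10 if talks fail, so the licensee offers 10 and keeps 90.
Round 3 (the licensor proposes): rejecting gives the licensee an expected 0.6 × 90 + 0.4 × 18 = 61.2; the licensor offers that and keeps 38.8.
Round 2 (the licensee proposes): rejecting gives the licensor an expected 0.6 × 38.8 + 0.4 × 10 = 27.28. The licensee offers 27.28 and keeps 100 − 27.28 = 72.72.
Round 1 (the licensor proposes): rejecting gives the licensee an expected 0.6 × 72.72 + 0.4 × 18 = 50.832. The licensor offers 50.832 and keeps 100 − 50.832 = 49.168.

50.83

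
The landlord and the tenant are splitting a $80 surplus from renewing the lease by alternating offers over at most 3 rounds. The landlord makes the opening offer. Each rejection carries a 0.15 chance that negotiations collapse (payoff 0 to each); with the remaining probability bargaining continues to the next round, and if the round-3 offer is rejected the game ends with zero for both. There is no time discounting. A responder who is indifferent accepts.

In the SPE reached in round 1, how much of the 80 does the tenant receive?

Round 3 (the landlord proposes): rejection yields 0 for the tenant; the landlord offers 0 and keeps 80.
Round 2 (the tenant proposes): rejecting gives the landlord an expected 0.85 × 80 = 68. The tenant offers 68 and keeps 80 − 68 = 12.
Round 1 (the landlord proposes): rejecting gives the tenant an expected 0.85 × 12 = 10.2, so the landlord offers 10.2, keeping 69.8.

10.2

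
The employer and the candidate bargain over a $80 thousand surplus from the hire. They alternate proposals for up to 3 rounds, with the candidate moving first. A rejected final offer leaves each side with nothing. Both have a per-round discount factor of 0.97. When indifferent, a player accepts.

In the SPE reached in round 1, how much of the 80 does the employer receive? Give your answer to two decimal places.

Solve by backward induction from round 3.
Round 3 (the candidate proposes): the employer will accept anything ≥ 0, so the candidate offers 0 and keeps 80.
Round 2 (the employer proposes): the candidate can get 80 next round, worth 0.97 × 80 = 77.6 now. The employer offers 77.6 and keeps 80 − 77.6 = 2.4.
Round 1 (the candidate proposes): the employer can get 2.4 next round, worth 0.97 × 2.4 = 2.328 now, so the candidate offers 2.328, keeping 77.672.

2.33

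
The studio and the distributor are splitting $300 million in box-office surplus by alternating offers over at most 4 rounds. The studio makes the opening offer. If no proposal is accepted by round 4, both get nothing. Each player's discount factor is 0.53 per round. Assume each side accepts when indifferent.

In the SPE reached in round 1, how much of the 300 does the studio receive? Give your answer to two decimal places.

Round 4 (the distributor proposes): rejection yields 0 for the studio; the distributor offers 0 and keeps 300.
Round 3 (the studio proposes): the distributor can get 300 next round, worth 0.53 × 300 = 159 now, so the studio offers 159, keeping 141.
Round 2 (the distributor proposes): the studio can get 141 next round, worth 0.53 × 141 = 74.73 now, so the distributor offers 74.73, keeping 225.27.
Round 1 (the studio proposes): the distributor can get 225.27 next round, worth 0.53 × 225.27 = 119.3931 now. The studio offers 119.3931 and keeps 300 − 119.3931 = 180.6069.

180.61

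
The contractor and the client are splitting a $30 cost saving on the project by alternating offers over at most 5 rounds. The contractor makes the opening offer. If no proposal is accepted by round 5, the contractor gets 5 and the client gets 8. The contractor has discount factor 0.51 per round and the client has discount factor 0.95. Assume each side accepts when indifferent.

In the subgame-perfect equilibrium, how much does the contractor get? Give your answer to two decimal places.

Round 5 (the contractor proposes): the client gets 8 if talks fail, so the contractor offers 8 and keeps 22.
Round 4 (the client proposes): the contractor can get 22 next round, worth 0.51 × 22 = 11.22 now. The client offers 11.22 and keeps 30 − 11.22 = 18.78.
Round 3 (the contractor proposes): the client can get 18.78 next round, worth 0.95 × 18.78 = 17.841 now, so the contractor offers 17.841, keeping 12.159.
Round 2 (the client proposes): the contractor can get 12.159 next round, worth 0.51 × 12.159 = 6.20109 now, so the client offers 6.20109, keeping 23.79891.
Round 1 (the contractor proposes): the client can get 23.79891 next round, worth 0.95 × 23.79891 = 22.6089645 now. The contractor offers 22.6089645 and keeps 30 − 22.6089645 = 7.3910355.

7.39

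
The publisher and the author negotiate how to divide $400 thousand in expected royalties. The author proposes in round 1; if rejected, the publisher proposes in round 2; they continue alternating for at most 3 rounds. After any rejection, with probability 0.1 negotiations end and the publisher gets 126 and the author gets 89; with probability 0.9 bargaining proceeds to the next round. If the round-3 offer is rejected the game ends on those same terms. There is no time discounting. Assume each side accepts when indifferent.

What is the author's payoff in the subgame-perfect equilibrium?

257.35

Round 3 (the author proposes): the publisher gets 126 if talks fail, so the author offers 126 and keeps 274.
Round 2 (the publisher proposes): rejecting gives the author an expected 0.9 × 274 + 0.1 × 89 = 255.5, so the publisher offers 255.5, keeping 144.5.
Round 1 (the author proposes): rejecting gives the publisher an expected 0.9 × 144.5 + 0.1 × 126 = 142.65, so the author offers 142.65, keeping 257.35.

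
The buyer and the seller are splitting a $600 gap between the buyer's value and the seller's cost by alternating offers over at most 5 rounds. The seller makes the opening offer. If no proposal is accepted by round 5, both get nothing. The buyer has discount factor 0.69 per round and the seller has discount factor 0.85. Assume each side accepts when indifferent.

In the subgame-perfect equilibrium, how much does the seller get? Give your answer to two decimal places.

501.48

Round 5 (the seller proposes): rejection yields 0 for the buyer; the seller offers 0 and keeps 600.
Round 4 (the buyer proposes): the seller can get 600 next round, worth 0.85 × 600 = 510 now. The buyer offers 510 and keeps 600 − 510 = 90.
Round 3 (the seller proposes): the buyer can get 90 next round, worth 0.69 × 90 = 62.1 now. The seller offers 62.1 and keeps 600 − 62.1 = 537.9.
Round 2 (the buyer proposes): the seller can get 537.9 next round, worth 0.85 × 537.9 = 457.215 now. The buyer offers 457.215 and keeps 600 − 457.215 = 142.785.
Round 1 (the seller proposes): the buyer can get 142.785 next round, worth 0.69 × 142.785 = 98.52165 now, so the seller offers 98.52165, keeping 501.47835.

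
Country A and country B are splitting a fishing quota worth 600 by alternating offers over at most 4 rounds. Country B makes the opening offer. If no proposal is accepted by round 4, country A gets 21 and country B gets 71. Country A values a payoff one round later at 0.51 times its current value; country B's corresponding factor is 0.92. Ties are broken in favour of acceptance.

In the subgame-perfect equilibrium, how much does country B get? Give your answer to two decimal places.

448.93

Round 4 (country A proposes): country B gets 71 if talks fail, so country A offers 71 and keeps 529.
Round 3 (country B proposes): country A can get 529 next round, worth 0.51 × 529 = 269.79 now. Country B offers 269.79 and keeps 600 − 269.79 = 330.21.
Round 2 (country A proposes): country B can get 330.21 next round, worth 0.92 × 330.21 = 303.7932 now, so country A offers 303.7932, keeping 296.2068.
Round 1 (country B proposes): country A can get 296.2068 next round, worth 0.51 × 296.2068 = 151.065468 now. Country B offers 151.065468 and keeps 600 − 151.065468 = 448.934532.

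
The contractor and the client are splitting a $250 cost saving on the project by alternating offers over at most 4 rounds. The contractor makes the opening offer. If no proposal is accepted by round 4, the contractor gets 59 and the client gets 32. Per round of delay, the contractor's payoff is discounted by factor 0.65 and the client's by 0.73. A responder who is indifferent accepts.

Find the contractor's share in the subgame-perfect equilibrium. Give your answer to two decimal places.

Round 4 (the client proposes): the contractor gets 59 if talks fail, so the client offers 59 and keeps 191.
Round 3 (the contractor proposes): the client can get 191 next round, worth 0.73 × 191 = 139.43 now, so the contractor offers 139.43, keeping 110.57.
Round 2 (the client proposes): the contractor can get 110.57 next round, worth 0.65 × 110.57 = 71.8705 now; the client offers that and keeps 178.1295.
Round 1 (the contractor proposes): the client can get 178.1295 next round, worth 0.73 × 178.1295 = 130.034535 now; the contractor offers that and keeps 119.965465.

119.97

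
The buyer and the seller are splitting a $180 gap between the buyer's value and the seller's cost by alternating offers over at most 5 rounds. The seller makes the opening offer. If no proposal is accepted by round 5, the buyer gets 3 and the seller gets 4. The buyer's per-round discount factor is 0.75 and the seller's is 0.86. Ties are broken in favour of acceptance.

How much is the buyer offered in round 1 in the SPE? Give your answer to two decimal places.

Round 5 (the seller proposes): the buyer gets 3 if talks fail, so the seller offers 3 and keeps 177.
Round 4 (the buyer proposes): the seller can get 177 next round, worth 0.86 × 177 = 152.22 now, so the buyer offers 152.22, keeping 27.78.
Round 3 (the seller proposes): the buyer can get 27.78 next round, worth 0.75 × 27.78 = 20.835 now. The seller offers 20.835 and keeps 180 − 20.835 = 159.165.
Round 2 (the buyer proposes): the seller can get 159.165 next round, worth 0.86 × 159.165 = 136.8819 now, so the buyer offers 136.8819, keeping 43.1181.
Round 1 (the seller proposes): the buyer can get 43.1181 next round, worth 0.75 × 43.1181 = 32.338575 now. The seller offers 32.338575 and keeps 180 − 32.338575 = 147.661425.

32.34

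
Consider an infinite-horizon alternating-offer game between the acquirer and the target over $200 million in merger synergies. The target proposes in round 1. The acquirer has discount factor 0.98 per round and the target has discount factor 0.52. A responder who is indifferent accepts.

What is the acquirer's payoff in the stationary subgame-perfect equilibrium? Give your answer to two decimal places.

191.84

Let x be the target's share when the target proposes and y be the acquirer's share when the acquirer proposes.
The acquirer accepts iff offered ≥ 0.98·y, so x = 200 − 0.98y. Symmetrically y = 200 − 0.52x.
Substituting: x = 200 − 0.98(200 − 0.52x), giving x(1 − 0.52·0.98) = 200(1 − 0.98).
So x = 200 × 0.02 / 0.4904 ≈ 8.1566, and the acquirer receives 200 − x ≈ 191.8434.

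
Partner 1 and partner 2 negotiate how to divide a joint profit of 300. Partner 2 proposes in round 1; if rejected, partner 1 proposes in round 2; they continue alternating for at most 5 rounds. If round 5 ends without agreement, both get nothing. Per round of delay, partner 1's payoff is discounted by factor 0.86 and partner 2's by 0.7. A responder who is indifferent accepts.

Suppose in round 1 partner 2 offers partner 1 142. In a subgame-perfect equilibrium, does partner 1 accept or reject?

Work out partner 1's continuation value if the offer is rejected.
Round 5 (partner 2 proposes): rejection yields 0 for partner 1; partner 2 offers 0 and keeps 300.
Round 4 (partner 1 proposes): partner 2 can get 300 next round, worth 0.7 × 300 = 210 now. Partner 1 offers 210 and keeps 300 − 210 = 90.
Round 3 (partner 2 proposes): partner 1 can get 90 next round, worth 0.86 × 90 = 77.4 now, so partner 2 offers 77.4, keeping 222.6.
Round 2 (partner 1 proposes): partner 2 can get 222.6 next round, worth 0.7 × 222.6 = 155.82 now; partner 1 offers that and keeps 144.18.
So by rejecting in round 1, partner 1 gets 144.18 next round, worth 0.86 × 144.18 = 123.9948 now.
Offer 142 ≥ 123.9948, so partner 1 accepts.

Accept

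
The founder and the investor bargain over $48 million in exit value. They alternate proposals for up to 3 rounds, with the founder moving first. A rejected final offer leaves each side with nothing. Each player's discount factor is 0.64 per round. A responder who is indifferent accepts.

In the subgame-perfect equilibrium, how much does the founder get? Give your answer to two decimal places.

36.94

Round 3 (the founder proposes): the investor will accept anything ≥ 0, so the founder offers 0 and keeps 48.
Round 2 (the investor proposes): the founder can get 48 next round, worth 0.64 × 48 = 30.72 now; the investor offers that and keeps 17.28.
Round 1 (the founder proposes): the investor can get 17.28 next round, worth 0.64 × 17.28 = 11.0592 now. The founder offers 11.0592 and keeps 48 − 11.0592 = 36.9408.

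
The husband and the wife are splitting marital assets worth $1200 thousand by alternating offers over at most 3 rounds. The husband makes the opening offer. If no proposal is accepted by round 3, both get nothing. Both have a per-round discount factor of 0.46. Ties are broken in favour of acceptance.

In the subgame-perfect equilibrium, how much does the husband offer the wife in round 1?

By backward induction:
Round 3 (the husband proposes): the wife will accept anything ≥ 0, so the husband offers 0 and keeps 1200.
Round 2 (the wife proposes): the husband can get 1200 next round, worth 0.46 × 1200 = 552 now, so the wife offers 552, keeping 648.
Round 1 (the husband proposes): the wife can get 648 next round, worth 0.46 × 648 = 298.08 now. The husband offers 298.08 and keeps 1200 − 298.08 = 901.92.

298.08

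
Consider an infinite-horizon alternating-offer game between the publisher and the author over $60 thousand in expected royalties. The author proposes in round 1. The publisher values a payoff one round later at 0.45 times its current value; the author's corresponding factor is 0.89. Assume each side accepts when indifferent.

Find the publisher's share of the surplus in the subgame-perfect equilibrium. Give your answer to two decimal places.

4.95

Let x be the author's share when the author proposes and y be the publisher's share when the publisher proposes.
The publisher accepts iff offered ≥ 0.45·y, so x = 60 − 0.45y. Symmetrically y = 60 − 0.89x.
Substituting: x = 60 − 0.45(60 − 0.89x), giving x(1 − 0.89·0.45) = 60(1 − 0.45).
So x = 60 × 0.55 / 0.5995 ≈ 55.0459, and the publisher receives 60 − x ≈ 4.9541.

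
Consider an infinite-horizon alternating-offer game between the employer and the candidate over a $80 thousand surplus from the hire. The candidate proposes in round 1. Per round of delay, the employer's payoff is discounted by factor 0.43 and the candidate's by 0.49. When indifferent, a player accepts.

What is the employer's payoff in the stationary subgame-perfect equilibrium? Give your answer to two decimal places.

22.23

In a stationary SPE each proposer offers the other exactly their discounted continuation value.
If the candidate keeps x when proposing and the employer keeps y when proposing, then x = 80 − 0.43y and y = 80 − 0.49x.
Solving: x = 80(1 − 0.43) / (1 − 0.49·0.43) = 45.6 / 0.7893 ≈ 57.7727.
The employer gets 80 − 57.7727 ≈ 22.2273.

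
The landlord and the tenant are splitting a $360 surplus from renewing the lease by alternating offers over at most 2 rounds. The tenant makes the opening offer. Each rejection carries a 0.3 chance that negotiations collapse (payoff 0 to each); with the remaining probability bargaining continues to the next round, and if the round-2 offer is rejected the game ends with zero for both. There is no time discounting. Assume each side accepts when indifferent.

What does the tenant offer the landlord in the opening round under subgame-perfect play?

252

By backward induction:
Round 2 (the landlord proposes): the tenant will accept anything ≥ 0, so the landlord offers 0 and keeps 360.
Round 1 (the tenant proposes): rejecting gives the landlord an expected 0.7 × 360 = 252, so the tenant offers 252, keeping 108.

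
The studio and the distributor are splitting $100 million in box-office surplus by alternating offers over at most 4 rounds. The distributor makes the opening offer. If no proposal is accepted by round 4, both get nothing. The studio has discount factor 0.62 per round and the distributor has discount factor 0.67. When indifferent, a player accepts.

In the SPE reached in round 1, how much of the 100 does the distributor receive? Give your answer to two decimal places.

Round 4 (the studio proposes): rejection yields 0 for the distributor; the studio offers 0 and keeps 100.
Round 3 (the distributor proposes): the studio can get 100 next round, worth 0.62 × 100 = 62 now, so the distributor offers 62, keeping 38.
Round 2 (the studio proposes): the distributor can get 38 next round, worth 0.67 × 38 = 25.46 now, so the studio offers 25.46, keeping 74.54.
Round 1 (the distributor proposes): the studio can get 74.54 next round, worth 0.62 × 74.54 = 46.2148 now. The distributor offers 46.2148 and keeps 100 − 46.2148 = 53.7852.

53.79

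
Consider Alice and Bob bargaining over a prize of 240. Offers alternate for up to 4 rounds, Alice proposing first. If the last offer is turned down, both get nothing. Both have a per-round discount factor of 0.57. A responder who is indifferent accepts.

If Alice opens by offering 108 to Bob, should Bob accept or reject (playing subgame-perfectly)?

Accept

Round 4 (Bob proposes): rejection yields 0 for Alice; Bob offers 0 and keeps 240.
Round 3 (Alice proposes): Bob can get 240 next round, worth 0.57 × 240 = 136.8 now. Alice offers 136.8 and keeps 240 − 136.8 = 103.2.
Round 2 (Bob proposes): Alice can get 103.2 next round, worth 0.57 × 103.2 = 58.824 now; Bob offers that and keeps 181.176.
So by rejecting in round 1, Bob gets 181.176 next round, worth 0.57 × 181.176 = 103.27032 now.
Offer 108 ≥ 103.27032, so Bob accepts.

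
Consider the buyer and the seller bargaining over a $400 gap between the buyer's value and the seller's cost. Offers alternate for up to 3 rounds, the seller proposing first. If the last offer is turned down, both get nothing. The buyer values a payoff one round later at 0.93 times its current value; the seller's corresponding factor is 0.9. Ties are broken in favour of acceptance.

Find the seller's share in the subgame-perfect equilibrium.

Round 3 (the seller proposes): rejection yields 0 for the buyer; the seller offers 0 and keeps 400.
Round 2 (the buyer proposes): the seller can get 400 next round, worth 0.9 × 400 = 360 now, so the buyer offers 360, keeping 40.
Round 1 (the seller proposes): the buyer can get 40 next round, worth 0.93 × 40 = 37.2 now; the seller offers that and keeps 362.8.

362.8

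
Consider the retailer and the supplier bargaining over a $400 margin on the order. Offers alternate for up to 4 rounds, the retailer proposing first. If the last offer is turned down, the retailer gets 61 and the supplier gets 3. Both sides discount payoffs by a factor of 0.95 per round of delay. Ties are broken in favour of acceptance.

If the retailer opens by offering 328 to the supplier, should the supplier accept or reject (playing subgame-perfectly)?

Accept

Work out the supplier's continuation value if the offer is rejected.
Round 4 (the supplier proposes): the retailer gets 61 if talks fail, so the supplier offers 61 and keeps 339.
Round 3 (the retailer proposes): the supplier can get 339 next round, worth 0.95 × 339 = 322.05 now; the retailer offers that and keeps 77.95.
Round 2 (the supplier proposes): the retailer can get 77.95 next round, worth 0.95 × 77.95 = 74.0525 now, so the supplier offers 74.0525, keeping 325.9475.
So by rejecting in round 1, the supplier gets 325.9475 next round, worth 0.95 × 325.9475 = 309.650125 now.
Offer 328 ≥ 309.650125, so the supplier accepts.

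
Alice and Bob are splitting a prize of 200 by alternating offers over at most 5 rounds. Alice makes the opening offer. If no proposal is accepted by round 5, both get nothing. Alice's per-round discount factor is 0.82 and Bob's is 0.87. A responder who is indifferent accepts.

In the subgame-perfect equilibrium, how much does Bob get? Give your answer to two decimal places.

53.66

Round 5 (Alice proposes): rejection yields 0 for Bob; Alice offers 0 and keeps 200.
Round 4 (Bob proposes): Alice can get 200 next round, worth 0.82 × 200 = 164 now; Bob offers that and keeps 36.
Round 3 (Alice proposes): Bob can get 36 next round, worth 0.87 × 36 = 31.32 now, so Alice offers 31.32, keeping 168.68.
Round 2 (Bob proposes): Alice can get 168.68 next round, worth 0.82 × 168.68 = 138.3176 now, so Bob offers 138.3176, keeping 61.6824.
Round 1 (Alice proposes): Bob can get 61.6824 next round, worth 0.87 × 61.6824 = 53.663688 now. Alice offers 53.663688 and keeps 200 − 53.663688 = 146.336312.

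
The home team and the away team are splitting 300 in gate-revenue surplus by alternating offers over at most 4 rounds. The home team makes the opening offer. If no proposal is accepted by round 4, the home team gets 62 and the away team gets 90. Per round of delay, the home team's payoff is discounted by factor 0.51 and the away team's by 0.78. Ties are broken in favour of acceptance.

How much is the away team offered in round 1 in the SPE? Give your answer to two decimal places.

188.51

Round 4 (the away team proposes): the home team gets 62 if talks fail, so the away team offers 62 and keeps 238.
Round 3 (the home team proposes): the away team can get 238 next round, worth 0.78 × 238 = 185.64 now; the home team offers that and keeps 114.36.
Round 2 (the away team proposes): the home team can get 114.36 next round, worth 0.51 × 114.36 = 58.3236 now, so the away team offers 58.3236, keeping 241.6764.
Round 1 (the home team proposes): the away team can get 241.6764 next round, worth 0.78 × 241.6764 = 188.507592 now. The home team offers 188.507592 and keeps 300 − 188.507592 = 111.492408.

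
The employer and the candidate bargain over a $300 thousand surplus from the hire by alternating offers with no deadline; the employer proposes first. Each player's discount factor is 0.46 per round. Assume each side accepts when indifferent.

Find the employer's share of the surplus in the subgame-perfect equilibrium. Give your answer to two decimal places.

205.48

Let x be the employer's share when the employer proposes and y be the candidate's share when the candidate proposes.
The candidate accepts iff offered ≥ 0.46·y, so x = 300 − 0.46y. Symmetrically y = 300 − 0.46x.
Substituting: x = 300 − 0.46(300 − 0.46x), giving x(1 − 0.46·0.46) = 300(1 − 0.46).
So x = 300 × 0.54 / 0.7884 ≈ 205.4795, and the candidate receives 300 − x ≈ 94.5205.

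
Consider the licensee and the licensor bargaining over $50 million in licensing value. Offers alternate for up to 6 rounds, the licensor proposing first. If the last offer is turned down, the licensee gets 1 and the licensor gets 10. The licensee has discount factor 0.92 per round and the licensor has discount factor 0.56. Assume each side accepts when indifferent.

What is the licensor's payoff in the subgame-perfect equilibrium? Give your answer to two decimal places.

Round 6 (the licensee proposes): the licensor gets 10 if talks fail, so the licensee offers 10 and keeps 40.
Round 5 (the licensor proposes): the licensee can get 40 next round, worth 0.92 × 40 = 36.8 now; the licensor offers that and keeps 13.2.
Round 4 (the licensee proposes): the licensor can get 13.2 next round, worth 0.56 × 13.2 = 7.392 now. The licensee offers 7.392 and keeps 50 − 7.392 = 42.608.
Round 3 (the licensor proposes): the licensee can get 42.608 next round, worth 0.92 × 42.608 = 39.19936 now. The licensor offers 39.19936 and keeps 50 − 39.19936 = 10.80064.
Round 2 (the licensee proposes): the licensor can get 10.80064 next round, worth 0.56 × 10.80064 = 6.0483584 now. The licensee offers 6.0483584 and keeps 50 − 6.0483584 = 43.9516416.
Round 1 (the licensor proposes): the licensee can get 43.9516416 next round, worth 0.92 × 43.9516416 = 40.435510272 now, so the licensor offers 40.435510272, keeping 9.564489728.

9.56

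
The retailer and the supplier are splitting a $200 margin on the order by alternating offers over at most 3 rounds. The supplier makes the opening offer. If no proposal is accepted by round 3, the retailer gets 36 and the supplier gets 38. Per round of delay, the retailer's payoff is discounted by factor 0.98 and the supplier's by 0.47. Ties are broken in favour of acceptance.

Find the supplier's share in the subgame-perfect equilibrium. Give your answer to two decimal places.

79.54

Round 3 (the supplier proposes): the retailer gets 36 if talks fail, so the supplier offers 36 and keeps 164.
Round 2 (the retailer proposes): the supplier can get 164 next round, worth 0.47 × 164 = 77.08 now. The retailer offers 77.08 and keeps 200 − 77.08 = 122.92.
Round 1 (the supplier proposes): the retailer can get 122.92 next round, worth 0.98 × 122.92 = 120.4616 now, so the supplier offers 120.4616, keeping 79.5384.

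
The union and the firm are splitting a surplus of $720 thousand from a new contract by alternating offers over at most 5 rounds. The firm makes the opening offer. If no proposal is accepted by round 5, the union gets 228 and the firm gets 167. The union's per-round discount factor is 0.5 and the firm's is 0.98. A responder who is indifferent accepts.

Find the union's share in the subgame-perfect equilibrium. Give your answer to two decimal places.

65.47

Work backward from the last round.
Round 5 (the firm proposes): the union gets 228 if talks fail, so the firm offers 228 and keeps 492.
Round 4 (the union proposes): the firm can get 492 next round, worth 0.98 × 492 = 482.16 now, so the union offers 482.16, keeping 237.84.
Round 3 (the firm proposes): the union can get 237.84 next round, worth 0.5 × 237.84 = 118.92 now. The firm offers 118.92 and keeps 720 − 118.92 = 601.08.
Round 2 (the union proposes): the firm can get 601.08 next round, worth 0.98 × 601.08 = 589.0584 now, so the union offers 589.0584, keeping 130.9416.
Round 1 (the firm proposes): the union can get 130.9416 next round, worth 0.5 × 130.9416 = 65.4708 now; the firm offers that and keeps 654.5292.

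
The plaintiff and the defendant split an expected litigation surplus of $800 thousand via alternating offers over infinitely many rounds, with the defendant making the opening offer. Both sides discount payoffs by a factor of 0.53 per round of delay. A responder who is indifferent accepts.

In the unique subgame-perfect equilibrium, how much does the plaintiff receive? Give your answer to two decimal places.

Let x be the defendant's share when the defendant proposes and y be the plaintiff's share when the plaintiff proposes.
The plaintiff accepts iff offered ≥ 0.53·y, so x = 800 − 0.53y. Symmetrically y = 800 − 0.53x.
Substituting: x = 800 − 0.53(800 − 0.53x), giving x(1 − 0.53·0.53) = 800(1 − 0.53).
So x = 800 × 0.47 / 0.7191 ≈ 522.8758, and the plaintiff receives 800 − x ≈ 277.1242.

277.12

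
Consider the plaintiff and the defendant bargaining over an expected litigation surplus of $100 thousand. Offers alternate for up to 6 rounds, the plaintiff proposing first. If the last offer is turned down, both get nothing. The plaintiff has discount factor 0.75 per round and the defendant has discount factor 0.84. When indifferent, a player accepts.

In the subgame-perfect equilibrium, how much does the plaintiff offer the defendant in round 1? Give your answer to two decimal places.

Work backward from the last round.
Round 6 (the defendant proposes): rejection yields 0 for the plaintiff; the defendant offers 0 and keeps 100.
Round 5 (the plaintiff proposes): the defendant can get 100 next round, worth 0.84 × 100 = 84 now; the plaintiff offers that and keeps 16.
Round 4 (the defendant proposes): the plaintiff can get 16 next round, worth 0.75 × 16 = 12 now. The defendant offers 12 and keeps 100 − 12 = 88.
Round 3 (the plaintiff proposes): the defendant can get 88 next round, worth 0.84 × 88 = 73.92 now. The plaintiff offers 73.92 and keeps 100 − 73.92 = 26.08.
Round 2 (the defendant proposes): the plaintiff can get 26.08 next round, worth 0.75 × 26.08 = 19.56 now, so the defendant offers 19.56, keeping 80.44.
Round 1 (the plaintiff proposes): the defendant can get 80.44 next round, worth 0.84 × 80.44 = 67.5696 now, so the plaintiff offers 67.5696, keeping 32.4304.

67.57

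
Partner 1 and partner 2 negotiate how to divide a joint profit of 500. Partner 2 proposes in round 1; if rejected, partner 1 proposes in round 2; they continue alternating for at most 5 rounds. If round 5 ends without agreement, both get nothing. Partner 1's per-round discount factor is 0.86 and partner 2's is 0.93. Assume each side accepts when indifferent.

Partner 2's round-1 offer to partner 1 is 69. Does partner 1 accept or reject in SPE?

Work out partner 1's continuation value if the offer is rejected.
Round 5 (partner 2 proposes): rejection yields 0 for partner 1; partner 2 offers 0 and keeps 500.
Round 4 (partner 1 proposes): partner 2 can get 500 next round, worth 0.93 × 500 = 465 now, so partner 1 offers 465, keeping 35.
Round 3 (partner 2 proposes): partner 1 can get 35 next round, worth 0.86 × 35 = 30.1 now, so partner 2 offers 30.1, keeping 469.9.
Round 2 (partner 1 proposes): partner 2 can get 469.9 next round, worth 0.93 × 469.9 = 437.007 now, so partner 1 offers 437.007, keeping 62.993.
So by rejecting in round 1, partner 1 gets 62.993 next round, worth 0.86 × 62.993 = 54.17398 now.
Offer 69 ≥ 54.17398, so partner 1 accepts.

Accept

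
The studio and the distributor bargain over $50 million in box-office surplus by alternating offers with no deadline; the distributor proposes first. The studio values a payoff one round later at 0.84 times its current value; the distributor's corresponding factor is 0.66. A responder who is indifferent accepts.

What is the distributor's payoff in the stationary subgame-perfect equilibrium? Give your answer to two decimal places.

In a stationary SPE each proposer offers the other exactly their discounted continuation value.
If the distributor keeps x when proposing and the studio keeps y when proposing, then x = 50 − 0.84y and y = 50 − 0.66x.
Solving: x = 50(1 − 0.84) / (1 − 0.66·0.84) = 8 / 0.4456 ≈ 17.9533.
The studio gets 50 − 17.9533 ≈ 32.0467.

17.95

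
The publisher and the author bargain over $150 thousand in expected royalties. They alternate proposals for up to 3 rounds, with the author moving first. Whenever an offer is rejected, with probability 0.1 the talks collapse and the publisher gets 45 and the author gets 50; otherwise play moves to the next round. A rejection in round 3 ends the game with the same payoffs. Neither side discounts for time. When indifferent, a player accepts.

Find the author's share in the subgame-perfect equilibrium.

By backward induction:
Round 3 (the author proposes): the publisher gets 45 if talks fail, so the author offers 45 and keeps 105.
Round 2 (the publisher proposes): rejecting gives the author an expected 0.9 × 105 + 0.1 × 50 = 99.5; the publisher offers that and keeps 50.5.
Round 1 (the author proposes): rejecting gives the publisher an expected 0.9 × 50.5 + 0.1 × 45 = 49.95. The author offers 49.95 and keeps 150 − 49.95 = 100.05.

100.05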